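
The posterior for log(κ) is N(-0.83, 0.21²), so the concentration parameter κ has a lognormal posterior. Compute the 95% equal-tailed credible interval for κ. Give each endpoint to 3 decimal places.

On the log scale the 95% interval is -0.83 ± 1.960 × 0.21 = [-1.2416, -0.4184].
Exponentiate: [e^-1.2416, e^-0.4184] = [0.289, 0.658].

[0.289, 0.658]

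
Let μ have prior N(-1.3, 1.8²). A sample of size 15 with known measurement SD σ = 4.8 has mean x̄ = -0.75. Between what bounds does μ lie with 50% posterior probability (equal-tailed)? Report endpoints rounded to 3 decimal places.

Posterior precision = 1/1.8² + 15/4.8² = 0.3086 + 0.6510 = 0.9597, so posterior SD = 1.0208.
Posterior mean = (-1.3/1.8² + 15·-0.75/4.8²) / 0.9597 = -0.9269.
Interval: -0.9269 ± 0.674 × 1.0208 → [-1.615, -0.238].

[-1.615, -0.238]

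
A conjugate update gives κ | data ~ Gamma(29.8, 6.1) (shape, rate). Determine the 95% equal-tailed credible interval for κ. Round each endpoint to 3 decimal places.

Posterior: Gamma(shape 29.8, rate 6.1).
Equal-tailed 95% interval: Gamma(29.8, 6.1) quantiles at 0.025 and 0.975.
Posterior mean ≈ 4.885, SD ≈ 0.895; a Normal approximation gives roughly [3.131, 6.639].
Exact: lower = 3.291; upper = 6.789.

[3.291, 6.789]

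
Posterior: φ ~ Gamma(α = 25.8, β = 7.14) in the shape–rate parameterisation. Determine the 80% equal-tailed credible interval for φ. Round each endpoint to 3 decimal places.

Posterior: Gamma(shape 25.8, rate 7.14).
Equal-tailed 80% interval: Gamma(25.8, 7.14) quantiles at 0.1 and 0.9.
Posterior mean ≈ 3.613, SD ≈ 0.711; a Normal approximation gives roughly [2.702, 4.525].
Exact: lower = 2.737; upper = 4.550.

[2.737, 4.550]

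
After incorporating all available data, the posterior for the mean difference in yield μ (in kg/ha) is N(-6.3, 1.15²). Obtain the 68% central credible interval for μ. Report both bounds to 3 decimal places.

The posterior is symmetric, so the 68% equal-tailed interval is μ = -6.3 ± z·1.15 with z = 0.994.
Half-width: 0.994 × 1.15 = 1.144.
-6.3 − 1.144 = -7.444; -6.3 + 1.144 = -5.156.

[-7.444, -5.156]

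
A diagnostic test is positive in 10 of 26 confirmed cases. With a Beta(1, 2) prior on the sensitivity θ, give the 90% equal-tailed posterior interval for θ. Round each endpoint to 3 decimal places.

Posterior: Beta(1+10, 2+16) = Beta(11, 18).
Equal-tailed 90% interval: the 0.05 and 0.95 quantiles of Beta(11, 18).
Posterior mean ≈ 0.379, SD ≈ 0.089; a Normal approximation gives roughly [0.234, 0.525].
Exact: F⁻¹(0.05) = 0.238; F⁻¹(0.95) = 0.530.

[0.238, 0.530]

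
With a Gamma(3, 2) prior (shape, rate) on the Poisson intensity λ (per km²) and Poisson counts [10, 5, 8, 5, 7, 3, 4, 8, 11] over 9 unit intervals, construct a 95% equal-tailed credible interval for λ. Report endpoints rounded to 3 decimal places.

[4.481, 7.328]

Posterior: Gamma(3+61, 2+9) = Gamma(64, 11) (shape, rate).
Equal-tailed 95% interval: Gamma(64, 11) quantiles at 0.025 and 0.975.
Posterior mean ≈ 5.818, SD ≈ 0.727; a Normal approximation gives roughly [4.393, 7.244].
Exact: lower = 4.481; upper = 7.328.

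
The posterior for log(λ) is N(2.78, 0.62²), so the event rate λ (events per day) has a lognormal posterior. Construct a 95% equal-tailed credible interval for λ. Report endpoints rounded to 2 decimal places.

[4.78, 54.34]

On the log scale the 95% interval is 2.78 ± 1.960 × 0.62 = [1.5648, 3.9952].
Exponentiate: [e^1.5648, e^3.9952] = [4.78, 54.34].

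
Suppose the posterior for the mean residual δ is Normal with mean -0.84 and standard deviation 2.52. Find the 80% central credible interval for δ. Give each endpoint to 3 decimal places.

[-4.070, 2.390]

The posterior is symmetric, so the 80% equal-tailed interval is δ = -0.84 ± z·2.52 with z = 1.282.
Half-width: 1.282 × 2.52 = 3.230.
-0.84 − 3.230 = -4.070; -0.84 + 3.230 = 2.390.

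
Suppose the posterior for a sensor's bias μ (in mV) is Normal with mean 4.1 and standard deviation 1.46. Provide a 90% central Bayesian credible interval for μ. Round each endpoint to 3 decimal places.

[1.699, 6.501]

The posterior is symmetric, so the 90% equal-tailed interval is μ = 4.1 ± z·1.46 with z = 1.645.
Half-width: 1.645 × 1.46 = 2.401.
4.1 − 2.401 = 1.699; 4.1 + 2.401 = 6.501.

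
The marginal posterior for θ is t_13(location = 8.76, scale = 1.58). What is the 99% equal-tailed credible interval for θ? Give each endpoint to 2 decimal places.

[4.00, 13.52]

The t_13 distribution is symmetric; the 99% interval is 8.76 ± t·1.58 with t_{0.995,13} = 3.012.
Half-width: 3.012 × 1.58 = 4.76.
8.76 − 4.76 = 4.00; 8.76 + 4.76 = 13.52.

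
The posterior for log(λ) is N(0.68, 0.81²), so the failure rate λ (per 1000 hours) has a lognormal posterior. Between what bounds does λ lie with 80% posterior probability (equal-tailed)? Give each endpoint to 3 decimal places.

On the log scale the 80% interval is 0.68 ± 1.282 × 0.81 = [-0.3581, 1.7181].
Exponentiate: [e^-0.3581, e^1.7181] = [0.699, 5.574].

[0.699, 5.574]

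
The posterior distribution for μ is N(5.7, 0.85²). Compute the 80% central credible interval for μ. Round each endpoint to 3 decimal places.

The posterior is symmetric, so the 80% equal-tailed interval is μ = 5.7 ± z·0.85 with z = 1.282.
Half-width: 1.282 × 0.85 = 1.089.
5.7 − 1.089 = 4.611; 5.7 + 1.089 = 6.789.

[4.611, 6.789]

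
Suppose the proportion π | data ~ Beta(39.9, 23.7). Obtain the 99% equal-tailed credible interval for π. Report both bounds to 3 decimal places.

[0.467, 0.773]

Posterior: Beta(39.9, 23.7).
Equal-tailed 99% interval: the 0.005 and 0.995 quantiles of Beta(39.9, 23.7).
Posterior mean ≈ 0.627, SD ≈ 0.060; a Normal approximation gives roughly [0.472, 0.782].
Exact: F⁻¹(0.005) = 0.467; F⁻¹(0.995) = 0.773.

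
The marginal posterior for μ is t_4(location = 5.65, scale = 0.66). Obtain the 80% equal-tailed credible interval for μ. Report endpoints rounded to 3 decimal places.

[4.638, 6.662]

The t_4 distribution is symmetric; the 80% interval is 5.65 ± t·0.66 with t_{0.9,4} = 1.533.
Half-width: 1.533 × 0.66 = 1.012.
5.65 − 1.012 = 4.638; 5.65 + 1.012 = 6.662.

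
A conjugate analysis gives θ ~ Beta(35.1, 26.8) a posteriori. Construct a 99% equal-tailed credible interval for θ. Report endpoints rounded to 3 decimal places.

Posterior: Beta(35.1, 26.8).
Equal-tailed 99% interval: the 0.005 and 0.995 quantiles of Beta(35.1, 26.8).
Posterior mean ≈ 0.567, SD ≈ 0.062; a Normal approximation gives roughly [0.406, 0.728].
Exact: F⁻¹(0.005) = 0.404; F⁻¹(0.995) = 0.722.

[0.404, 0.722]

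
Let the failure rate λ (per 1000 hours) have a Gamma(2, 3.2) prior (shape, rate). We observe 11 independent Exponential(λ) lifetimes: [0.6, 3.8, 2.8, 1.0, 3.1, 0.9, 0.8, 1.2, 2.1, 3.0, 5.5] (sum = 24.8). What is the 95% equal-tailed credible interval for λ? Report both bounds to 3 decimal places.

Posterior: Gamma(2+11, 3.2+24.8) = Gamma(13, 28.0) (shape, rate).
Equal-tailed 95% interval: Gamma(13, 28.0) quantiles at 0.025 and 0.975.
Posterior mean ≈ 0.464, SD ≈ 0.129; a Normal approximation gives roughly [0.212, 0.717].
Exact: lower = 0.247; upper = 0.749.

[0.247, 0.749]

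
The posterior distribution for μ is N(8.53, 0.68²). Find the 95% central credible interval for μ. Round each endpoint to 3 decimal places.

[7.197, 9.863]

The posterior is symmetric, so the 95% equal-tailed interval is μ = 8.53 ± z·0.68 with z = 1.960.
Half-width: 1.960 × 0.68 = 1.333.
8.53 − 1.333 = 7.197; 8.53 + 1.333 = 9.863.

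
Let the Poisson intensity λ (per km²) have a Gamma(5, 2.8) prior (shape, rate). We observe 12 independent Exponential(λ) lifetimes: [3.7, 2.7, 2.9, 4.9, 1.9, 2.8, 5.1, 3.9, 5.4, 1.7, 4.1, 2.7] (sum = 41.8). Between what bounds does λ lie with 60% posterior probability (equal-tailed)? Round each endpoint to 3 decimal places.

[0.302, 0.456]

Posterior: Gamma(5+12, 2.8+41.8) = Gamma(17, 44.6) (shape, rate).
Equal-tailed 60% interval: Gamma(17, 44.6) quantiles at 0.2 and 0.8.
Posterior mean ≈ 0.381, SD ≈ 0.092; a Normal approximation gives roughly [0.303, 0.459].
Exact: lower = 0.302; upper = 0.456.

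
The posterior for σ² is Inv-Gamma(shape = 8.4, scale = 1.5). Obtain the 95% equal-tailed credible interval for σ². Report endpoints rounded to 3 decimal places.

[0.100, 0.404]

Inverse-Gamma(8.4, 1.5) quantiles: F⁻¹(0.025) and F⁻¹(0.975).
Equivalently, 1/σ² ~ Gamma(8.4, rate = 1.5); invert its 0.975 and 0.025 quantiles.
Posterior mean ≈ 0.203, SD ≈ 0.080; a Normal approximation gives roughly [0.046, 0.360].
Exact: lower = 0.100; upper = 0.404.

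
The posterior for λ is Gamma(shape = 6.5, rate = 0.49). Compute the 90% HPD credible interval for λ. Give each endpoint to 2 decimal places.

The posterior is unimodal and skewed, so the HPD interval has equal density at both endpoints and is the shortest 90% interval.
Solving f(5.01) = f(21.21) with F(21.21) − F(5.01) = 0.90 gives [5.01, 21.21].
For comparison, the equal-tailed interval is [6.01, 22.82]; the HPD is narrower and shifted toward the mode.

[5.01, 21.21]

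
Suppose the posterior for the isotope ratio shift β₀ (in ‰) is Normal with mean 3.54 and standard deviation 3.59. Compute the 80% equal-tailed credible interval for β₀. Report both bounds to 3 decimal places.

The posterior is symmetric, so the 80% equal-tailed interval is β₀ = 3.54 ± z·3.59 with z = 1.282.
Half-width: 1.282 × 3.59 = 4.601.
3.54 − 4.601 = -1.061; 3.54 + 4.601 = 8.141.

[-1.061, 8.141]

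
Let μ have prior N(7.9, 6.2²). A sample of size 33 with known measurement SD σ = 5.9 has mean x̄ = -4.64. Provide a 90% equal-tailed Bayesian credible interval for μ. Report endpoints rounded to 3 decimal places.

Posterior precision = 1/6.2² + 33/5.9² = 0.0260 + 0.9480 = 0.9740, so posterior SD = 1.0132.
Posterior mean = (7.9/6.2² + 33·-4.64/5.9²) / 0.9740 = -4.3051.
Interval: -4.3051 ± 1.645 × 1.0132 → [-5.972, -2.638].

[-5.972, -2.638]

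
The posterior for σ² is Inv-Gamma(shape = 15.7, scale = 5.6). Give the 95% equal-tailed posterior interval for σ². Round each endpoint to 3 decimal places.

[0.230, 0.628]

Inverse-Gamma(15.7, 5.6) quantiles: F⁻¹(0.025) and F⁻¹(0.975).
Equivalently, 1/σ² ~ Gamma(15.7, rate = 5.6); invert its 0.975 and 0.025 quantiles.
Posterior mean ≈ 0.381, SD ≈ 0.103; a Normal approximation gives roughly [0.179, 0.583].
Exact: lower = 0.230; upper = 0.628.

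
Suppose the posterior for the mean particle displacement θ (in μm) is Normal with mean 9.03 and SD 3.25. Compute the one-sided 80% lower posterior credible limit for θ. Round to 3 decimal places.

6.295

Need L with P(θ ≥ L) = 0.80: L = 9.03 − z_{0.2}·3.25.
z = 0.842; L = 9.03 − 0.842 × 3.25 = 6.295.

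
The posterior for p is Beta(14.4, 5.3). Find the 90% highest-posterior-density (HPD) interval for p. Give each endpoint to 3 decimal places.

The posterior is unimodal and skewed, so the HPD interval has equal density at both endpoints and is the shortest 90% interval.
Solving f(0.576) = f(0.891) with F(0.891) − F(0.576) = 0.90 gives [0.576, 0.891].
For comparison, the equal-tailed interval is [0.558, 0.877]; the HPD is narrower and shifted toward the mode.

[0.576, 0.891]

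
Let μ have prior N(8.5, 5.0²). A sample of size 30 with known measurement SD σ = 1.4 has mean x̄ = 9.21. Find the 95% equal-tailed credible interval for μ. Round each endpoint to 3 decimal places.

[8.708, 9.708]

Posterior precision = 1/5.0² + 30/1.4² = 0.0400 + 15.3061 = 15.3461, so posterior SD = 0.2553.
Posterior mean = (8.5/5.0² + 30·9.21/1.4²) / 15.3461 = 9.2081.
Interval: 9.2081 ± 1.960 × 0.2553 → [8.708, 9.708].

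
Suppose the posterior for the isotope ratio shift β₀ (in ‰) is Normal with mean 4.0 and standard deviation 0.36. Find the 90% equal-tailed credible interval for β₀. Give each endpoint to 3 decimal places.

[3.408, 4.592]

The posterior is symmetric, so the 90% equal-tailed interval is β₀ = 4.0 ± z·0.36 with z = 1.645.
Half-width: 1.645 × 0.36 = 0.592.
4.0 − 0.592 = 3.408; 4.0 + 0.592 = 4.592.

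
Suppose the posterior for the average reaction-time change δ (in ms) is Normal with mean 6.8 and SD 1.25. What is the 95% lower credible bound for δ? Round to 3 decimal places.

Need L with P(δ ≥ L) = 0.95: L = 6.8 − z_{0.05}·1.25.
z = 1.645; L = 6.8 − 1.645 × 1.25 = 4.744.

4.744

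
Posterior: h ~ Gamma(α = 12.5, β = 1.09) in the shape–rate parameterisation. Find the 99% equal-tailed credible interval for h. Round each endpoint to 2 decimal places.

[4.83, 21.53]

Posterior: Gamma(shape 12.5, rate 1.09).
Equal-tailed 99% interval: Gamma(12.5, 1.09) quantiles at 0.005 and 0.995.
Posterior mean ≈ 11.47, SD ≈ 3.24; a Normal approximation gives roughly [3.11, 19.82].
Exact: lower = 4.83; upper = 21.53.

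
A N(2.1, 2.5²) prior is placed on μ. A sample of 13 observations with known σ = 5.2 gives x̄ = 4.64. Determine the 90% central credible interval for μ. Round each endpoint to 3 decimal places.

[1.951, 6.061]

Posterior precision = 1/2.5² + 13/5.2² = 0.1600 + 0.4808 = 0.6408, so posterior SD = 1.2492.
Posterior mean = (2.1/2.5² + 13·4.64/5.2²) / 0.6408 = 4.0058.
Interval: 4.0058 ± 1.645 × 1.2492 → [1.951, 6.061].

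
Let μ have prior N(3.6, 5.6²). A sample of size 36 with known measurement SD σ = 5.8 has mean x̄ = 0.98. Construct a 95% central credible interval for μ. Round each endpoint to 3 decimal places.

[-0.811, 2.923]

Posterior precision = 1/5.6² + 36/5.8² = 0.0319 + 1.0702 = 1.1020, so posterior SD = 0.9526.
Posterior mean = (3.6/5.6² + 36·0.98/5.8²) / 1.1020 = 1.0558.
Interval: 1.0558 ± 1.960 × 0.9526 → [-0.811, 2.923].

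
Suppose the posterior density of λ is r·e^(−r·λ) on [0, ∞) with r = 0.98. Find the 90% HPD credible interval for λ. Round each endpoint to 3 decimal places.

The exponential density is strictly decreasing on [0, ∞), so the HPD interval is anchored at 0: [0, q] with P(λ ≤ q) = 0.90.
q = −ln(1 − 0.90) / 0.98 = 2.3026 / 0.98 = 2.350.

[0.000, 2.350]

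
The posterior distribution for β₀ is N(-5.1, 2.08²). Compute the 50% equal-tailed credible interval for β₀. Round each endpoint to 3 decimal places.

[-6.503, -3.697]

The posterior is symmetric, so the 50% equal-tailed interval is β₀ = -5.1 ± z·2.08 with z = 0.674.
Half-width: 0.674 × 2.08 = 1.403.
-5.1 − 1.403 = -6.503; -5.1 + 1.403 = -3.697.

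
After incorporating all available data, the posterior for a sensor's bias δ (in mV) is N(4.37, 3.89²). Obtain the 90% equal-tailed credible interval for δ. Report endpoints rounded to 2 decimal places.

[-2.03, 10.77]

The posterior is symmetric, so the 90% equal-tailed interval is δ = 4.37 ± z·3.89 with z = 1.645.
Half-width: 1.645 × 3.89 = 6.40.
4.37 − 6.40 = -2.03; 4.37 + 6.40 = 10.77.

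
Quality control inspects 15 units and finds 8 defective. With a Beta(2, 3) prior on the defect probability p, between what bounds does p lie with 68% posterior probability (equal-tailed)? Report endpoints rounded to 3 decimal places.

[0.389, 0.611]

Posterior: Beta(2+8, 3+7) = Beta(10, 10).
Equal-tailed 68% interval: the 0.16 and 0.84 quantiles of Beta(10, 10).
Posterior mean ≈ 0.500, SD ≈ 0.109; a Normal approximation gives roughly [0.391, 0.609].
Exact: F⁻¹(0.16) = 0.389; F⁻¹(0.84) = 0.611.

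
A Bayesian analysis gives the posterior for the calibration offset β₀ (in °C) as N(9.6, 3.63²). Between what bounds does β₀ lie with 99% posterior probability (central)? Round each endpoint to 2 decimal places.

[0.25, 18.95]

The posterior is symmetric, so the 99% equal-tailed interval is β₀ = 9.6 ± z·3.63 with z = 2.576.
Half-width: 2.576 × 3.63 = 9.35.
9.6 − 9.35 = 0.25; 9.6 + 9.35 = 18.95.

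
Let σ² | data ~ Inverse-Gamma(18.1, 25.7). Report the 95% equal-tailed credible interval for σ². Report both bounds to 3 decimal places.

[0.940, 2.392]

Inverse-Gamma(18.1, 25.7) quantiles: F⁻¹(0.025) and F⁻¹(0.975).
Equivalently, 1/σ² ~ Gamma(18.1, rate = 25.7); invert its 0.975 and 0.025 quantiles.
Posterior mean ≈ 1.503, SD ≈ 0.375; a Normal approximation gives roughly [0.769, 2.237].
Exact: lower = 0.940; upper = 2.392.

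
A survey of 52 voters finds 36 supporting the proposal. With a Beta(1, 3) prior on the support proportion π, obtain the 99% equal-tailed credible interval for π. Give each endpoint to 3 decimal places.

Posterior: Beta(1+36, 3+16) = Beta(37, 19).
Equal-tailed 99% interval: the 0.005 and 0.995 quantiles of Beta(37, 19).
Posterior mean ≈ 0.661, SD ≈ 0.063; a Normal approximation gives roughly [0.499, 0.822].
Exact: F⁻¹(0.005) = 0.491; F⁻¹(0.995) = 0.809.

[0.491, 0.809]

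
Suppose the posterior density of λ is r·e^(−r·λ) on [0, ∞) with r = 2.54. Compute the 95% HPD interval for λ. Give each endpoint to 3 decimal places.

[0.000, 1.179]

The exponential density is strictly decreasing on [0, ∞), so the HPD interval is anchored at 0: [0, q] with P(λ ≤ q) = 0.95.
q = −ln(1 − 0.95) / 2.54 = 2.9957 / 2.54 = 1.179.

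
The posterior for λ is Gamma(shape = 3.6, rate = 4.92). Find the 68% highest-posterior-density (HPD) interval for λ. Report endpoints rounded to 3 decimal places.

[0.259, 0.940]

The posterior is unimodal and skewed, so the HPD interval has equal density at both endpoints and is the shortest 68% interval.
Solving f(0.259) = f(0.940) with F(0.940) − F(0.259) = 0.68 gives [0.259, 0.940].
For comparison, the equal-tailed interval is [0.366, 1.097]; the HPD is narrower and shifted toward the mode.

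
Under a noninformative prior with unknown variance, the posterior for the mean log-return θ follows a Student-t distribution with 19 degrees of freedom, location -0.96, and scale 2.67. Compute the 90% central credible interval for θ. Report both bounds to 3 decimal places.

[-5.577, 3.657]

The t_19 distribution is symmetric; the 90% interval is -0.96 ± t·2.67 with t_{0.95,19} = 1.729.
Half-width: 1.729 × 2.67 = 4.617.
-0.96 − 4.617 = -5.577; -0.96 + 4.617 = 3.657.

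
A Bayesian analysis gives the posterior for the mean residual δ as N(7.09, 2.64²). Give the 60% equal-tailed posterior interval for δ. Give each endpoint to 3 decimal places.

[4.868, 9.312]

The posterior is symmetric, so the 60% equal-tailed interval is δ = 7.09 ± z·2.64 with z = 0.842.
Half-width: 0.842 × 2.64 = 2.222.
7.09 − 2.222 = 4.868; 7.09 + 2.222 = 9.312.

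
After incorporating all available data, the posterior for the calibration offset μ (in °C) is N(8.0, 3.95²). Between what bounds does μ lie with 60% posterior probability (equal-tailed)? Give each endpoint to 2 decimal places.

[4.68, 11.32]

The posterior is symmetric, so the 60% equal-tailed interval is μ = 8.0 ± z·3.95 with z = 0.842.
Half-width: 0.842 × 3.95 = 3.32.
8.0 − 3.32 = 4.68; 8.0 + 3.32 = 11.32.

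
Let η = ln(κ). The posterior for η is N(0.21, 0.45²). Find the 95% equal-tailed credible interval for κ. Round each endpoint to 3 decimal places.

[0.511, 2.980]

On the log scale the 95% interval is 0.21 ± 1.960 × 0.45 = [-0.6720, 1.0920].
Exponentiate: [e^-0.6720, e^1.0920] = [0.511, 2.980].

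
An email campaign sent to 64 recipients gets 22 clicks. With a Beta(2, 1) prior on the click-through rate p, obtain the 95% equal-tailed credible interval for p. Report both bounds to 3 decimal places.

Posterior: Beta(2+22, 1+42) = Beta(24, 43).
Equal-tailed 95% interval: the 0.025 and 0.975 quantiles of Beta(24, 43).
Posterior mean ≈ 0.358, SD ≈ 0.058; a Normal approximation gives roughly [0.244, 0.472].
Exact: F⁻¹(0.025) = 0.249; F⁻¹(0.975) = 0.476.

[0.249, 0.476]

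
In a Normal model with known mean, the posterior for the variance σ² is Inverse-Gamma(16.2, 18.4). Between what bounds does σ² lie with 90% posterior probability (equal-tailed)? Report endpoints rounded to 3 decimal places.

[0.788, 1.805]

Inverse-Gamma(16.2, 18.4) quantiles: F⁻¹(0.05) and F⁻¹(0.95).
Equivalently, 1/σ² ~ Gamma(16.2, rate = 18.4); invert its 0.95 and 0.05 quantiles.
Posterior mean ≈ 1.211, SD ≈ 0.321; a Normal approximation gives roughly [0.682, 1.739].
Exact: lower = 0.788; upper = 1.805.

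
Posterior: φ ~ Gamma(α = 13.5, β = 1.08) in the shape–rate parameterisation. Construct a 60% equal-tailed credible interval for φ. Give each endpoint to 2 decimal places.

[9.58, 15.24]

Posterior: Gamma(shape 13.5, rate 1.08).
Equal-tailed 60% interval: Gamma(13.5, 1.08) quantiles at 0.2 and 0.8.
Posterior mean ≈ 12.50, SD ≈ 3.40; a Normal approximation gives roughly [9.64, 15.36].
Exact: lower = 9.58; upper = 15.24.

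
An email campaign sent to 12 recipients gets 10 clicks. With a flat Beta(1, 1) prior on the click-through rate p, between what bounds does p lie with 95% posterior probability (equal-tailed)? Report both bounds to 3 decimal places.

[0.546, 0.950]

Posterior: Beta(1+10, 1+2) = Beta(11, 3).
Equal-tailed 95% interval: the 0.025 and 0.975 quantiles of Beta(11, 3).
Posterior mean ≈ 0.786, SD ≈ 0.106; a Normal approximation gives roughly [0.578, 0.993].
Exact: F⁻¹(0.025) = 0.546; F⁻¹(0.975) = 0.950.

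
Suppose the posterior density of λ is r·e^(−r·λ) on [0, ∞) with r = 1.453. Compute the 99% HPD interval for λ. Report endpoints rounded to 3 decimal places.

The exponential density is strictly decreasing on [0, ∞), so the HPD interval is anchored at 0: [0, q] with P(λ ≤ q) = 0.99.
q = −ln(1 − 0.99) / 1.453 = 4.6052 / 1.453 = 3.169.

[0.000, 3.169]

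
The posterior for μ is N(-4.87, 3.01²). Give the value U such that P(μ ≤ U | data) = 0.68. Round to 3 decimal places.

-3.462

Need U with P(μ ≤ U) = 0.68: U = -4.87 + z_{0.32}·3.01.
z = 0.468; U = -4.87 + 0.468 × 3.01 = -3.462.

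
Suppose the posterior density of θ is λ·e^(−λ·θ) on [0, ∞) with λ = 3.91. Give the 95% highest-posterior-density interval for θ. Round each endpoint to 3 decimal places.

The exponential density is strictly decreasing on [0, ∞), so the HPD interval is anchored at 0: [0, q] with P(θ ≤ q) = 0.95.
q = −ln(1 − 0.95) / 3.91 = 2.9957 / 3.91 = 0.766.

[0.000, 0.766]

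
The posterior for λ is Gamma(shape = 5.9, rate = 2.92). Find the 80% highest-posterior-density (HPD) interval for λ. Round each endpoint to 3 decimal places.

The posterior is unimodal and skewed, so the HPD interval has equal density at both endpoints and is the shortest 80% interval.
Solving f(0.874) = f(2.869) with F(2.869) − F(0.874) = 0.80 gives [0.874, 2.869].
For comparison, the equal-tailed interval is [1.054, 3.133]; the HPD is narrower and shifted toward the mode.

[0.874, 2.869]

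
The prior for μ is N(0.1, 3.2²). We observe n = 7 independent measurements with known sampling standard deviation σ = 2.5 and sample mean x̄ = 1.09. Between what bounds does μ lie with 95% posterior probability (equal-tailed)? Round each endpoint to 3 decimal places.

Posterior precision = 1/3.2² + 7/2.5² = 0.0977 + 1.1200 = 1.2177, so posterior SD = 0.9062.
Posterior mean = (0.1/3.2² + 7·1.09/2.5²) / 1.2177 = 1.0106.
Interval: 1.0106 ± 1.960 × 0.9062 → [-0.766, 2.787].

[-0.766, 2.787]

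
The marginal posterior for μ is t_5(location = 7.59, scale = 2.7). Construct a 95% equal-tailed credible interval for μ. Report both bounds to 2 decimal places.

The t_5 distribution is symmetric; the 95% interval is 7.59 ± t·2.7 with t_{0.975,5} = 2.571.
Half-width: 2.571 × 2.7 = 6.94.
7.59 − 6.94 = 0.65; 7.59 + 6.94 = 14.53.

[0.65, 14.53]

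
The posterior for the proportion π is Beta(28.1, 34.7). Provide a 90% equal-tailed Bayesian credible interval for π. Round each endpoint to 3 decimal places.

Posterior: Beta(28.1, 34.7).
Equal-tailed 90% interval: the 0.05 and 0.95 quantiles of Beta(28.1, 34.7).
Posterior mean ≈ 0.447, SD ≈ 0.062; a Normal approximation gives roughly [0.345, 0.550].
Exact: F⁻¹(0.05) = 0.346; F⁻¹(0.95) = 0.551.

[0.346, 0.551]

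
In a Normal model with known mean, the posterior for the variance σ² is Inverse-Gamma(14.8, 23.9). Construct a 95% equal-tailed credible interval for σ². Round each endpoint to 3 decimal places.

[1.028, 2.898]

Inverse-Gamma(14.8, 23.9) quantiles: F⁻¹(0.025) and F⁻¹(0.975).
Equivalently, 1/σ² ~ Gamma(14.8, rate = 23.9); invert its 0.975 and 0.025 quantiles.
Posterior mean ≈ 1.732, SD ≈ 0.484; a Normal approximation gives roughly [0.783, 2.681].
Exact: lower = 1.028; upper = 2.898.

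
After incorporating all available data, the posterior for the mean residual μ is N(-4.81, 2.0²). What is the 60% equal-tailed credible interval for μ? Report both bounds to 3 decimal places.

The posterior is symmetric, so the 60% equal-tailed interval is μ = -4.81 ± z·2.0 with z = 0.842.
Half-width: 0.842 × 2.0 = 1.683.
-4.81 − 1.683 = -6.493; -4.81 + 1.683 = -3.127.

[-6.493, -3.127]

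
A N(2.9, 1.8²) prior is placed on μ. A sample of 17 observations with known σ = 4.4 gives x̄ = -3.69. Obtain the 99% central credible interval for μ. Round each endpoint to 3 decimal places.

Posterior precision = 1/1.8² + 17/4.4² = 0.3086 + 0.8781 = 1.1867, so posterior SD = 0.9180.
Posterior mean = (2.9/1.8² + 17·-3.69/4.4²) / 1.1867 = -1.9761.
Interval: -1.9761 ± 2.576 × 0.9180 → [-4.341, 0.388].

[-4.341, 0.388]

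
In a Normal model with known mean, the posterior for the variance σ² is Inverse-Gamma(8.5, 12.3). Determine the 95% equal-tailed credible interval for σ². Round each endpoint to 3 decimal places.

Inverse-Gamma(8.5, 12.3) quantiles: F⁻¹(0.025) and F⁻¹(0.975).
Equivalently, 1/σ² ~ Gamma(8.5, rate = 12.3); invert its 0.975 and 0.025 quantiles.
Posterior mean ≈ 1.640, SD ≈ 0.643; a Normal approximation gives roughly [0.379, 2.901].
Exact: lower = 0.815; upper = 3.252.

[0.815, 3.252]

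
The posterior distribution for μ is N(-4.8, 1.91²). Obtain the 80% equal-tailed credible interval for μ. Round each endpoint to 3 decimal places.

The posterior is symmetric, so the 80% equal-tailed interval is μ = -4.8 ± z·1.91 with z = 1.282.
Half-width: 1.282 × 1.91 = 2.448.
-4.8 − 2.448 = -7.248; -4.8 + 2.448 = -2.352.

[-7.248, -2.352]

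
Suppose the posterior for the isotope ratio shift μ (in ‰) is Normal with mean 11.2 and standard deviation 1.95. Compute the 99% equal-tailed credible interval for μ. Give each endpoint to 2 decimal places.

[6.18, 16.22]

The posterior is symmetric, so the 99% equal-tailed interval is μ = 11.2 ± z·1.95 with z = 2.576.
Half-width: 2.576 × 1.95 = 5.02.
11.2 − 5.02 = 6.18; 11.2 + 5.02 = 16.22.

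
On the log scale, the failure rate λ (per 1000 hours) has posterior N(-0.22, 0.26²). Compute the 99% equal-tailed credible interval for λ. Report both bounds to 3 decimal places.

[0.411, 1.568]

On the log scale the 99% interval is -0.22 ± 2.576 × 0.26 = [-0.8897, 0.4497].
Exponentiate: [e^-0.8897, e^0.4497] = [0.411, 1.568].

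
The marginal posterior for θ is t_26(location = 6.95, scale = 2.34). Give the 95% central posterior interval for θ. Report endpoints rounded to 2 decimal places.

[2.14, 11.76]

The t_26 distribution is symmetric; the 95% interval is 6.95 ± t·2.34 with t_{0.975,26} = 2.056.
Half-width: 2.056 × 2.34 = 4.81.
6.95 − 4.81 = 2.14; 6.95 + 4.81 = 11.76.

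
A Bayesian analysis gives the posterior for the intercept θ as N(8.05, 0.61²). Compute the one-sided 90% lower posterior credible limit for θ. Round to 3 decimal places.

7.268

Need L with P(θ ≥ L) = 0.90: L = 8.05 − z_{0.1}·0.61.
z = 1.282; L = 8.05 − 1.282 × 0.61 = 7.268.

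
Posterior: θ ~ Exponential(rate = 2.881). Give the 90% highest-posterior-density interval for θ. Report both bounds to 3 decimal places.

The exponential density is strictly decreasing on [0, ∞), so the HPD interval is anchored at 0: [0, q] with P(θ ≤ q) = 0.90.
q = −ln(1 − 0.90) / 2.881 = 2.3026 / 2.881 = 0.799.

[0.000, 0.799]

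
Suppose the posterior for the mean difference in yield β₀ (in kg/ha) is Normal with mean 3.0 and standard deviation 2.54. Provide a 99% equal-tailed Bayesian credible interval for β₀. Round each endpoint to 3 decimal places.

[-3.543, 9.543]

The posterior is symmetric, so the 99% equal-tailed interval is β₀ = 3.0 ± z·2.54 with z = 2.576.
Half-width: 2.576 × 2.54 = 6.543.
3.0 − 6.543 = -3.543; 3.0 + 6.543 = 9.543.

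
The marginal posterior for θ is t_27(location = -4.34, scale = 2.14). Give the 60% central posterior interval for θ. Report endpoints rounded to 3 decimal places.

[-6.170, -2.510]

The t_27 distribution is symmetric; the 60% interval is -4.34 ± t·2.14 with t_{0.8,27} = 0.855.
Half-width: 0.855 × 2.14 = 1.830.
-4.34 − 1.830 = -6.170; -4.34 + 1.830 = -2.510.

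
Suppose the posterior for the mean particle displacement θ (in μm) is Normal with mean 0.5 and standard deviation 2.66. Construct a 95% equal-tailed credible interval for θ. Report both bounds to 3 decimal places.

The posterior is symmetric, so the 95% equal-tailed interval is θ = 0.5 ± z·2.66 with z = 1.960.
Half-width: 1.960 × 2.66 = 5.214.
0.5 − 5.214 = -4.714; 0.5 + 5.214 = 5.714.

[-4.714, 5.714]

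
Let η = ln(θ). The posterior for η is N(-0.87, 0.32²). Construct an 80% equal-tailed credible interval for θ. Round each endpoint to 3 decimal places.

On the log scale the 80% interval is -0.87 ± 1.282 × 0.32 = [-1.2801, -0.4599].
Exponentiate: [e^-1.2801, e^-0.4599] = [0.278, 0.631].

[0.278, 0.631]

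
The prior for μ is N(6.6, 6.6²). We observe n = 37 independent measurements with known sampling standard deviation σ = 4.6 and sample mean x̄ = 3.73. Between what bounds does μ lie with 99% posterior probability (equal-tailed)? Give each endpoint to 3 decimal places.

Posterior precision = 1/6.6² + 37/4.6² = 0.0230 + 1.7486 = 1.7715, so posterior SD = 0.7513.
Posterior mean = (6.6/6.6² + 37·3.73/4.6²) / 1.7715 = 3.7672.
Interval: 3.7672 ± 2.576 × 0.7513 → [1.832, 5.702].

[1.832, 5.702]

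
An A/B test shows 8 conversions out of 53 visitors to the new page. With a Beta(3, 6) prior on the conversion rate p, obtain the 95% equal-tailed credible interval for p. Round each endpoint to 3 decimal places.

[0.094, 0.281]

Posterior: Beta(3+8, 6+45) = Beta(11, 51).
Equal-tailed 95% interval: the 0.025 and 0.975 quantiles of Beta(11, 51).
Posterior mean ≈ 0.177, SD ≈ 0.048; a Normal approximation gives roughly [0.083, 0.272].
Exact: F⁻¹(0.025) = 0.094; F⁻¹(0.975) = 0.281.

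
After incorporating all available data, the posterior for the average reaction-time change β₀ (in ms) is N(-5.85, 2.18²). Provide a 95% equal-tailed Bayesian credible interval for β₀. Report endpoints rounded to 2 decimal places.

[-10.12, -1.58]

The posterior is symmetric, so the 95% equal-tailed interval is β₀ = -5.85 ± z·2.18 with z = 1.960.
Half-width: 1.960 × 2.18 = 4.27.
-5.85 − 4.27 = -10.12; -5.85 + 4.27 = -1.58.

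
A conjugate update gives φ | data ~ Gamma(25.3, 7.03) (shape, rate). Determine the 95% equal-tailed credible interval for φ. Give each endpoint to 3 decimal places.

Posterior: Gamma(shape 25.3, rate 7.03).
Equal-tailed 95% interval: Gamma(25.3, 7.03) quantiles at 0.025 and 0.975.
Posterior mean ≈ 3.599, SD ≈ 0.715; a Normal approximation gives roughly [2.197, 5.001].
Exact: lower = 2.336; upper = 5.131.

[2.336, 5.131]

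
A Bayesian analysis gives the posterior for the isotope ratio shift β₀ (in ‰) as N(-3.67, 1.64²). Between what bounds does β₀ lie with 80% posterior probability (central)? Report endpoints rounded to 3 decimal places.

[-5.772, -1.568]

The posterior is symmetric, so the 80% equal-tailed interval is β₀ = -3.67 ± z·1.64 with z = 1.282.
Half-width: 1.282 × 1.64 = 2.102.
-3.67 − 2.102 = -5.772; -3.67 + 2.102 = -1.568.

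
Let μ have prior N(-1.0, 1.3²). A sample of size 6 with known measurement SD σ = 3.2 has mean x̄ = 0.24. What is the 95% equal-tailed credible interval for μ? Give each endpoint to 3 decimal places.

[-2.189, 1.423]

Posterior precision = 1/1.3² + 6/3.2² = 0.5917 + 0.5859 = 1.1777, so posterior SD = 0.9215.
Posterior mean = (-1.0/1.3² + 6·0.24/3.2²) / 1.1777 = -0.3830.
Interval: -0.3830 ± 1.960 × 0.9215 → [-2.189, 1.423].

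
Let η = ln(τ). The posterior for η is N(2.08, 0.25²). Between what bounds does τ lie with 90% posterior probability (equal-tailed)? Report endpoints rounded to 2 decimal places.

[5.31, 12.08]

On the log scale the 90% interval is 2.08 ± 1.645 × 0.25 = [1.6688, 2.4912].
Exponentiate: [e^1.6688, e^2.4912] = [5.31, 12.08].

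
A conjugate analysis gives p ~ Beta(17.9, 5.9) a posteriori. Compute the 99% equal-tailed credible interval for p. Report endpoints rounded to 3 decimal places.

Posterior: Beta(17.9, 5.9).
Equal-tailed 99% interval: the 0.005 and 0.995 quantiles of Beta(17.9, 5.9).
Posterior mean ≈ 0.752, SD ≈ 0.087; a Normal approximation gives roughly [0.529, 0.975].
Exact: F⁻¹(0.005) = 0.499; F⁻¹(0.995) = 0.929.

[0.499, 0.929]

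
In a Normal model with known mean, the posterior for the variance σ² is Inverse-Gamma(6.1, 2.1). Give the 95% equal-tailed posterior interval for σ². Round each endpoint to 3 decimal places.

[0.178, 0.928]

Inverse-Gamma(6.1, 2.1) quantiles: F⁻¹(0.025) and F⁻¹(0.975).
Equivalently, 1/σ² ~ Gamma(6.1, rate = 2.1); invert its 0.975 and 0.025 quantiles.
Posterior mean ≈ 0.412, SD ≈ 0.203; a Normal approximation gives roughly [0.013, 0.810].
Exact: lower = 0.178; upper = 0.928.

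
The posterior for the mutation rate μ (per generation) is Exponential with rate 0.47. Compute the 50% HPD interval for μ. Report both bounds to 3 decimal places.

[0.000, 1.475]

The exponential density is strictly decreasing on [0, ∞), so the HPD interval is anchored at 0: [0, q] with P(μ ≤ q) = 0.50.
q = −ln(1 − 0.50) / 0.47 = 0.6931 / 0.47 = 1.475.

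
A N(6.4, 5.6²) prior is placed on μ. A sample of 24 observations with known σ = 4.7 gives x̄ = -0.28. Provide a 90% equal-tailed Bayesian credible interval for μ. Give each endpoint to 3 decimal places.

Posterior precision = 1/5.6² + 24/4.7² = 0.0319 + 1.0865 = 1.1184, so posterior SD = 0.9456.
Posterior mean = (6.4/5.6² + 24·-0.28/4.7²) / 1.1184 = -0.0895.
Interval: -0.0895 ± 1.645 × 0.9456 → [-1.645, 1.466].

[-1.645, 1.466]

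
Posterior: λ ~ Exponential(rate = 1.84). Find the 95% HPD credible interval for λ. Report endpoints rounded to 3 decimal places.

The exponential density is strictly decreasing on [0, ∞), so the HPD interval is anchored at 0: [0, q] with P(λ ≤ q) = 0.95.
q = −ln(1 − 0.95) / 1.84 = 2.9957 / 1.84 = 1.628.

[0.000, 1.628]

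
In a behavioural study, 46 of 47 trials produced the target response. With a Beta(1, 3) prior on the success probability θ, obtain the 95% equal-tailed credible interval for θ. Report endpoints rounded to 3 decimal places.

[0.835, 0.978]

Posterior: Beta(1+46, 3+1) = Beta(47, 4).
Equal-tailed 95% interval: the 0.025 and 0.975 quantiles of Beta(47, 4).
Posterior mean ≈ 0.922, SD ≈ 0.037; a Normal approximation gives roughly [0.848, 0.995].
Exact: F⁻¹(0.025) = 0.835; F⁻¹(0.975) = 0.978.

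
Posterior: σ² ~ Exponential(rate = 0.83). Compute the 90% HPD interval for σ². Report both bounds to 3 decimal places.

The exponential density is strictly decreasing on [0, ∞), so the HPD interval is anchored at 0: [0, q] with P(σ² ≤ q) = 0.90.
q = −ln(1 − 0.90) / 0.83 = 2.3026 / 0.83 = 2.774.

[0.000, 2.774]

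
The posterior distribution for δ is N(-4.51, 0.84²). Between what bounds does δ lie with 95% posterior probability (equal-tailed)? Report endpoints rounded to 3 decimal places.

The posterior is symmetric, so the 95% equal-tailed interval is δ = -4.51 ± z·0.84 with z = 1.960.
Half-width: 1.960 × 0.84 = 1.646.
-4.51 − 1.646 = -6.156; -4.51 + 1.646 = -2.864.

[-6.156, -2.864]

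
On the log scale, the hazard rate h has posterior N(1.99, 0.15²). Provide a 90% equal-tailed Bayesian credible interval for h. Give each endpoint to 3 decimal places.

On the log scale the 90% interval is 1.99 ± 1.645 × 0.15 = [1.7433, 2.2367].
Exponentiate: [e^1.7433, e^2.2367] = [5.716, 9.363].

[5.716, 9.363]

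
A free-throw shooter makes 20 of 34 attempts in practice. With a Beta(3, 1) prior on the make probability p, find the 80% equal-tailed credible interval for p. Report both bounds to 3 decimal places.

[0.503, 0.705]

Posterior: Beta(3+20, 1+14) = Beta(23, 15).
Equal-tailed 80% interval: the 0.1 and 0.9 quantiles of Beta(23, 15).
Posterior mean ≈ 0.605, SD ≈ 0.078; a Normal approximation gives roughly [0.505, 0.706].
Exact: F⁻¹(0.1) = 0.503; F⁻¹(0.9) = 0.705.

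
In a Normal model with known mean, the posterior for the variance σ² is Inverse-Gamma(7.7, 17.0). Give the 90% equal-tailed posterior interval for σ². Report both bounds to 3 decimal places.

Inverse-Gamma(7.7, 17.0) quantiles: F⁻¹(0.05) and F⁻¹(0.95).
Equivalently, 1/σ² ~ Gamma(7.7, rate = 17.0); invert its 0.95 and 0.05 quantiles.
Posterior mean ≈ 2.537, SD ≈ 1.063; a Normal approximation gives roughly [0.789, 4.285].
Exact: lower = 1.332; upper = 4.509.

[1.332, 4.509]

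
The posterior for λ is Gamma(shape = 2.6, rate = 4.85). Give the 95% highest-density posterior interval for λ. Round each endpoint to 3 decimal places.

The posterior is unimodal and skewed, so the HPD interval has equal density at both endpoints and is the shortest 95% interval.
Solving f(0.036) = f(1.187) with F(1.187) − F(0.036) = 0.95 gives [0.036, 1.187].
For comparison, the equal-tailed interval is [0.094, 1.357]; the HPD is narrower and shifted toward the mode.

[0.036, 1.187]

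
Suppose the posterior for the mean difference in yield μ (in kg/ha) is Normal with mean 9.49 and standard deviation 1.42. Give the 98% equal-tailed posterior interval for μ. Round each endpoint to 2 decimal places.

[6.19, 12.79]

The posterior is symmetric, so the 98% equal-tailed interval is μ = 9.49 ± z·1.42 with z = 2.326.
Half-width: 2.326 × 1.42 = 3.30.
9.49 − 3.30 = 6.19; 9.49 + 3.30 = 12.79.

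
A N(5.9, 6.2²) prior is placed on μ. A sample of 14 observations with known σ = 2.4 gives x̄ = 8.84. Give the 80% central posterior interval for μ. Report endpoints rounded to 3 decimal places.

Posterior precision = 1/6.2² + 14/2.4² = 0.0260 + 2.4306 = 2.4566, so posterior SD = 0.6380.
Posterior mean = (5.9/6.2² + 14·8.84/2.4²) / 2.4566 = 8.8089.
Interval: 8.8089 ± 1.282 × 0.6380 → [7.991, 9.627].

[7.991, 9.627]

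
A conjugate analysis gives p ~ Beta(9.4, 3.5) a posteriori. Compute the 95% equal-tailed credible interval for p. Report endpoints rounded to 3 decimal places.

Posterior: Beta(9.4, 3.5).
Equal-tailed 95% interval: the 0.025 and 0.975 quantiles of Beta(9.4, 3.5).
Posterior mean ≈ 0.729, SD ≈ 0.119; a Normal approximation gives roughly [0.495, 0.962].
Exact: F⁻¹(0.025) = 0.467; F⁻¹(0.975) = 0.923.

[0.467, 0.923]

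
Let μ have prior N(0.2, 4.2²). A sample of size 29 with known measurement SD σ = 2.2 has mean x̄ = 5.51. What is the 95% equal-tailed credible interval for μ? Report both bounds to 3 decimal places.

Posterior precision = 1/4.2² + 29/2.2² = 0.0567 + 5.9917 = 6.0484, so posterior SD = 0.4066.
Posterior mean = (0.2/4.2² + 29·5.51/2.2²) / 6.0484 = 5.4602.
Interval: 5.4602 ± 1.960 × 0.4066 → [4.663, 6.257].

[4.663, 6.257]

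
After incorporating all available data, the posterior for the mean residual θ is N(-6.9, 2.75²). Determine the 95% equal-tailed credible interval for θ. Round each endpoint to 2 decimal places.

The posterior is symmetric, so the 95% equal-tailed interval is θ = -6.9 ± z·2.75 with z = 1.960.
Half-width: 1.960 × 2.75 = 5.39.
-6.9 − 5.39 = -12.29; -6.9 + 5.39 = -1.51.

[-12.29, -1.51]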